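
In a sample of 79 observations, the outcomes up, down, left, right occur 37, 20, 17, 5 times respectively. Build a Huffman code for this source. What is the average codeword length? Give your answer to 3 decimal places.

1.810 bits/symbol

Probabilities are the counts divided by 79.
Repeatedly combine the two least-probable nodes; the expected code length is the sum of the merged weights.
merge 5/79 + 17/79 → 22/79
merge 20/79 + 22/79 → 42/79
merge 37/79 + 42/79 → 1
L = 22/79 + 42/79 + 1 = 143/79 ≈ 1.810 bits/symbol.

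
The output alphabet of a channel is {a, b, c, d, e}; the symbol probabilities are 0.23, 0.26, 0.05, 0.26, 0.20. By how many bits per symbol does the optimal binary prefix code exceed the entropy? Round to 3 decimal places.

0.071 bits

Entropy H = −Σ p log₂ p ≈ 2.1787 bits.
Huffman merges: 1/20+1/5→1/4; 23/100+1/4→12/25; 13/50+13/50→13/25; 12/25+13/25→1. L = 9/4 ≈ 2.2500.
L − H = 2.2500 − 2.1787 = 0.071 bits.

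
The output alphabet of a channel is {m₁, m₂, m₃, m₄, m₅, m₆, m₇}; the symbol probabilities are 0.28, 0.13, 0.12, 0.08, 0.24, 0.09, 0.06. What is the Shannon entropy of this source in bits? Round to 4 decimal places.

H = −Σ pᵢ log₂ pᵢ.
−0.28·log₂(0.28) = 0.5142
−0.13·log₂(0.13) = 0.3826
−0.12·log₂(0.12) = 0.3671
−0.08·log₂(0.08) = 0.2915
−0.24·log₂(0.24) = 0.4941
−0.09·log₂(0.09) = 0.3127
−0.06·log₂(0.06) = 0.2435
Sum ≈ 2.6058 → 2.6058 bits.

2.6058 bits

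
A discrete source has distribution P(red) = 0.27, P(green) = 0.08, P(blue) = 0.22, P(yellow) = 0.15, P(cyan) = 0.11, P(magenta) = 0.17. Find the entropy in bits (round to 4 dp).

2.4775 bits

H = −Σ pᵢ log₂ pᵢ.
−0.27·log₂(0.27) = 0.5100
−0.08·log₂(0.08) = 0.2915
−0.22·log₂(0.22) = 0.4806
−0.15·log₂(0.15) = 0.4105
−0.11·log₂(0.11) = 0.3503
−0.17·log₂(0.17) = 0.4346
Sum ≈ 2.4775 → 2.4775 bits.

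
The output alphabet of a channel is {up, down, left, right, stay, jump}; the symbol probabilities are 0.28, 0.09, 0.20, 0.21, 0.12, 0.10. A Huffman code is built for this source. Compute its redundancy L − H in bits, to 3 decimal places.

Entropy H = −Σ p log₂ p ≈ 2.4633 bits.
Huffman merges: 9/100+1/10→19/100; 3/25+19/100→31/100; 1/5+21/100→41/100; 7/25+31/100→59/100; 41/100+59/100→1. L = 5/2 ≈ 2.5000.
L − H = 2.5000 − 2.4633 = 0.037 bits.

0.037 bits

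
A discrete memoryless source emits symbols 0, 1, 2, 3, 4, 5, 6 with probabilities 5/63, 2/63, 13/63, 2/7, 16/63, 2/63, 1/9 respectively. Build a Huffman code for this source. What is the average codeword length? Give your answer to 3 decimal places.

2.460 bits/symbol

Repeatedly combine the two least-probable nodes; the expected code length is the sum of the merged weights.
merge 2/63 + 2/63 → 4/63
merge 4/63 + 5/63 → 1/7
merge 1/9 + 1/7 → 16/63
merge 13/63 + 16/63 → 29/63
merge 16/63 + 2/7 → 34/63
merge 29/63 + 34/63 → 1
L = 4/63 + 1/7 + 16/63 + 29/63 + 34/63 + 1 = 155/63 ≈ 2.460 bits/symbol.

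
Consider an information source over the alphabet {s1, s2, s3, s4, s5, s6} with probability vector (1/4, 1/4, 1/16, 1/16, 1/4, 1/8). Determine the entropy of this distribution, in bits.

Each probability is a power of 1/2, so log₂(1/p) is an integer.
H = Σ p·log₂(1/p) = 1/4·2 + 1/4·2 + 1/16·4 + 1/16·4 + 1/4·2 + 1/8·3 = 2.375 bits.

2.375 bits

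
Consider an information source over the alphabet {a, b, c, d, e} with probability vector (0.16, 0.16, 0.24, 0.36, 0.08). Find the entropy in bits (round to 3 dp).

2.162 bits

H = −Σ pᵢ log₂ pᵢ.
−0.16·log₂(0.16) = 0.4230
−0.16·log₂(0.16) = 0.4230
−0.24·log₂(0.24) = 0.4941
−0.36·log₂(0.36) = 0.5306
−0.08·log₂(0.08) = 0.2915
Sum ≈ 2.1623 → 2.162 bits.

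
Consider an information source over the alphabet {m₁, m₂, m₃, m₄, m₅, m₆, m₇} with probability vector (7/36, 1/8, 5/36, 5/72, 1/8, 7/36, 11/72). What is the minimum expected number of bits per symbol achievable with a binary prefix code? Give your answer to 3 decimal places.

Repeatedly combine the two least-probable nodes; the expected code length is the sum of the merged weights.
merge 5/72 + 1/8 → 7/36
merge 1/8 + 5/36 → 19/72
merge 11/72 + 7/36 → 25/72
merge 7/36 + 7/36 → 7/18
merge 19/72 + 25/72 → 11/18
merge 7/18 + 11/18 → 1
L = 7/36 + 19/72 + 25/72 + 7/18 + 11/18 + 1 = 101/36 ≈ 2.806 bits/symbol.

2.806 bits/symbol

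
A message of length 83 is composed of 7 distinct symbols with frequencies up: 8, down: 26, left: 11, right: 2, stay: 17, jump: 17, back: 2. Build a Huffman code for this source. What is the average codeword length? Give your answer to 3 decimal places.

Probabilities are the counts divided by 83.
Repeatedly combine the two least-probable nodes; the expected code length is the sum of the merged weights.
merge 2/83 + 2/83 → 4/83
merge 4/83 + 8/83 → 12/83
merge 11/83 + 12/83 → 23/83
merge 17/83 + 17/83 → 34/83
merge 23/83 + 26/83 → 49/83
merge 34/83 + 49/83 → 1
L = 4/83 + 12/83 + 23/83 + 34/83 + 49/83 + 1 = 205/83 ≈ 2.470 bits/symbol.

2.470 bits/symbol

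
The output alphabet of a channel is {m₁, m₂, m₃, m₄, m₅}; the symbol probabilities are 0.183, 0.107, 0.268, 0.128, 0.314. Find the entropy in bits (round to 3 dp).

2.207 bits

H = −Σ pᵢ log₂ pᵢ.
−0.183·log₂(0.183) = 0.4484
−0.107·log₂(0.107) = 0.3450
−0.268·log₂(0.268) = 0.5091
−0.128·log₂(0.128) = 0.3796
−0.314·log₂(0.314) = 0.5247
Sum ≈ 2.2069 → 2.207 bits.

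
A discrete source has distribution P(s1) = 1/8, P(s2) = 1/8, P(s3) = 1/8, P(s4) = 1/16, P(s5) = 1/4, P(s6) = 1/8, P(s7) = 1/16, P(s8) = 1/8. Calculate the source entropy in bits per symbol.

2.875 bits

Each probability is a power of 1/2, so log₂(1/p) is an integer.
H = Σ p·log₂(1/p) = 1/8·3 + 1/8·3 + 1/8·3 + 1/16·4 + 1/4·2 + 1/8·3 + 1/16·4 + 1/8·3 = 2.875 bits.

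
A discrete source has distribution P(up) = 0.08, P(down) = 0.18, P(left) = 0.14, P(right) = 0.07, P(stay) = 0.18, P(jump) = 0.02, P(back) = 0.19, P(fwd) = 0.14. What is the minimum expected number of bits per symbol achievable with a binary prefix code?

Repeatedly combine the two least-probable nodes; the expected code length is the sum of the merged weights.
merge 1/50 + 7/100 → 9/100
merge 2/25 + 9/100 → 17/100
merge 7/50 + 7/50 → 7/25
merge 17/100 + 9/50 → 7/20
merge 9/50 + 19/100 → 37/100
merge 7/25 + 7/20 → 63/100
merge 37/100 + 63/100 → 1
L = 9/100 + 17/100 + 7/25 + 7/20 + 37/100 + 63/100 + 1 = 289/100 = 2.89 bits/symbol.

2.89 bits/symbol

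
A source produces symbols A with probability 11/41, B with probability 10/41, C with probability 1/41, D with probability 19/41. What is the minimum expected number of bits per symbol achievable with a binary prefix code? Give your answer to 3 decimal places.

Repeatedly combine the two least-probable nodes; the expected code length is the sum of the merged weights.
merge 1/41 + 10/41 → 11/41
merge 11/41 + 11/41 → 22/41
merge 19/41 + 22/41 → 1
L = 11/41 + 22/41 + 1 = 74/41 ≈ 1.805 bits/symbol.

1.805 bits/symbol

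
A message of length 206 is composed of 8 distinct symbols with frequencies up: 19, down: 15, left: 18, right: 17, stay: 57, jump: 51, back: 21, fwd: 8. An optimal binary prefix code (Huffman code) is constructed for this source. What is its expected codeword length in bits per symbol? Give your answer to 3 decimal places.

2.757 bits/symbol

Probabilities are the counts divided by 206.
Repeatedly combine the two least-probable nodes; the expected code length is the sum of the merged weights.
merge 4/103 + 15/206 → 23/206
merge 17/206 + 9/103 → 35/206
merge 19/206 + 21/206 → 20/103
merge 23/206 + 35/206 → 29/103
merge 20/103 + 51/206 → 91/206
merge 57/206 + 29/103 → 115/206
merge 91/206 + 115/206 → 1
L = 23/206 + 35/206 + 20/103 + 29/103 + 91/206 + 115/206 + 1 = 284/103 ≈ 2.757 bits/symbol.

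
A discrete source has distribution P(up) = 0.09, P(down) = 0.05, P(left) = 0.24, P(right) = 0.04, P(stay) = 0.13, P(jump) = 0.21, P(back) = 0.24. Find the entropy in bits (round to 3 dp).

2.558 bits

H = −Σ pᵢ log₂ pᵢ.
−0.09·log₂(0.09) = 0.3127
−0.05·log₂(0.05) = 0.2161
−0.24·log₂(0.24) = 0.4941
−0.04·log₂(0.04) = 0.1858
−0.13·log₂(0.13) = 0.3826
−0.21·log₂(0.21) = 0.4728
−0.24·log₂(0.24) = 0.4941
Sum ≈ 2.5582 → 2.558 bits.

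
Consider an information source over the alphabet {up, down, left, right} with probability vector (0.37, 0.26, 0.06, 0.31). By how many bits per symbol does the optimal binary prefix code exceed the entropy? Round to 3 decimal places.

0.147 bits

Entropy H = −Σ p log₂ p ≈ 1.8033 bits.
Huffman merges: 3/50+13/50→8/25; 31/100+8/25→63/100; 37/100+63/100→1. L = 39/20 ≈ 1.9500.
L − H = 1.9500 − 1.8033 = 0.147 bits.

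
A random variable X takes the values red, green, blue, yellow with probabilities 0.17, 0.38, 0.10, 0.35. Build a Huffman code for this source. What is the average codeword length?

Repeatedly combine the two least-probable nodes; the expected code length is the sum of the merged weights.
merge 1/10 + 17/100 → 27/100
merge 27/100 + 7/20 → 31/50
merge 19/50 + 31/50 → 1
L = 27/100 + 31/50 + 1 = 189/100 = 1.89 bits/symbol.

1.89 bits/symbol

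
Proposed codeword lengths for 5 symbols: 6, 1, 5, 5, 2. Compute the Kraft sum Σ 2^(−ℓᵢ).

With common denominator 2^6 = 64: Σ 2^(−ℓᵢ) = 1/64 + 32/64 + 2/64 + 2/64 + 16/64 = 53/64 = 0.828125.

0.828125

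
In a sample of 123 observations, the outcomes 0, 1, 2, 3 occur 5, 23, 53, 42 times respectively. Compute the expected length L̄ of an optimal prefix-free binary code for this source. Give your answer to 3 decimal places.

1.797 bits/symbol

Probabilities are the counts divided by 123.
Repeatedly combine the two least-probable nodes; the expected code length is the sum of the merged weights.
merge 5/123 + 23/123 → 28/123
merge 28/123 + 14/41 → 70/123
merge 53/123 + 70/123 → 1
L = 28/123 + 70/123 + 1 = 221/123 ≈ 1.797 bits/symbol.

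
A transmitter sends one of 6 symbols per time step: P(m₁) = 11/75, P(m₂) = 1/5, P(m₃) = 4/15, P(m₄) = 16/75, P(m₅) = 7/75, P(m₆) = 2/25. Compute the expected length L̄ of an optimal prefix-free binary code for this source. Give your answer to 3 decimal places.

Repeatedly combine the two least-probable nodes; the expected code length is the sum of the merged weights.
merge 2/25 + 7/75 → 13/75
merge 11/75 + 13/75 → 8/25
merge 1/5 + 16/75 → 31/75
merge 4/15 + 8/25 → 44/75
merge 31/75 + 44/75 → 1
L = 13/75 + 8/25 + 31/75 + 44/75 + 1 = 187/75 ≈ 2.493 bits/symbol.

2.493 bits/symbol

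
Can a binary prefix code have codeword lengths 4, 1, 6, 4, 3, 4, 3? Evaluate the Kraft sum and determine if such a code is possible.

With common denominator 2^6 = 64: Σ 2^(−ℓᵢ) = 4/64 + 32/64 + 1/64 + 4/64 + 8/64 + 4/64 + 8/64 = 61/64 = 0.953125.
Kraft's inequality requires Σ ≤ 1; here Σ = 0.953125 ≤ 1, so such a prefix code exists.

0.953125; yes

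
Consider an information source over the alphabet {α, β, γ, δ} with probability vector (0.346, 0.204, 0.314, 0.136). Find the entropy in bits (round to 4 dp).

H = −Σ pᵢ log₂ pᵢ.
−0.346·log₂(0.346) = 0.5298
−0.204·log₂(0.204) = 0.4678
−0.314·log₂(0.314) = 0.5247
−0.136·log₂(0.136) = 0.3915
Sum ≈ 1.9138 → 1.9138 bits.

1.9138 bits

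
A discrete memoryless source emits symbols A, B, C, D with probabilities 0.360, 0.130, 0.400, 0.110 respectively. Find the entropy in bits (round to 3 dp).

1.792 bits

H = −Σ pᵢ log₂ pᵢ.
−0.360·log₂(0.360) = 0.5306
−0.130·log₂(0.130) = 0.3826
−0.400·log₂(0.400) = 0.5288
−0.110·log₂(0.110) = 0.3503
Sum ≈ 1.7923 → 1.792 bits.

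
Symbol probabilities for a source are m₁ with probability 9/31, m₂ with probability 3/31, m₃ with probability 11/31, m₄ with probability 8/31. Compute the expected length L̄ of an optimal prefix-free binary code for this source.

Repeatedly combine the two least-probable nodes; the expected code length is the sum of the merged weights.
merge 3/31 + 8/31 → 11/31
merge 9/31 + 11/31 → 20/31
merge 11/31 + 20/31 → 1
L = 11/31 + 20/31 + 1 = 2 bits/symbol.

2 bits/symbol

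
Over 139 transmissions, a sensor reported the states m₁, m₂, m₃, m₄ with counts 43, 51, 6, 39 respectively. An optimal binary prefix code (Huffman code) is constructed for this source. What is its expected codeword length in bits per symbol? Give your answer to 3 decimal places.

1.957 bits/symbol

Probabilities are the counts divided by 139.
Repeatedly combine the two least-probable nodes; the expected code length is the sum of the merged weights.
merge 6/139 + 39/139 → 45/139
merge 43/139 + 45/139 → 88/139
merge 51/139 + 88/139 → 1
L = 45/139 + 88/139 + 1 = 272/139 ≈ 1.957 bits/symbol.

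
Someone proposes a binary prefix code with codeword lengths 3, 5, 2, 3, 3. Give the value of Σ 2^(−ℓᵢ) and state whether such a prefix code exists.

0.65625; yes

With common denominator 2^5 = 32: Σ 2^(−ℓᵢ) = 4/32 + 1/32 + 8/32 + 4/32 + 4/32 = 21/32 = 0.65625.
Kraft's inequality requires Σ ≤ 1; here Σ = 0.65625 ≤ 1, so such a prefix code exists.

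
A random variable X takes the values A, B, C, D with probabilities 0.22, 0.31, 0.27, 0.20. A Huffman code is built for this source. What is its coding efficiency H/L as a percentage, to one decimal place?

Entropy H = −Σ p log₂ p ≈ 1.9788 bits.
Huffman merges: 1/5+11/50→21/50; 27/100+31/100→29/50; 21/50+29/50→1. L = 2 ≈ 2.0000.
Efficiency = H/L = 1.9788/2.0000 = 98.9%.

98.9%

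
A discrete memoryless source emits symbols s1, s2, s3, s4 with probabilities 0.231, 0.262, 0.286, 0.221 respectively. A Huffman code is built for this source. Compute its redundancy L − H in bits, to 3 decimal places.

0.008 bits

Entropy H = −Σ p log₂ p ≈ 1.9924 bits.
Huffman merges: 221/1000+231/1000→113/250; 131/500+143/500→137/250; 113/250+137/250→1. L = 2 ≈ 2.0000.
L − H = 2.0000 − 1.9924 = 0.008 bits.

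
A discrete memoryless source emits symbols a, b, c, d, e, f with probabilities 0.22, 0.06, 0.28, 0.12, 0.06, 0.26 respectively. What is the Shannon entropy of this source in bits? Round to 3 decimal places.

H = −Σ pᵢ log₂ pᵢ.
−0.22·log₂(0.22) = 0.4806
−0.06·log₂(0.06) = 0.2435
−0.28·log₂(0.28) = 0.5142
−0.12·log₂(0.12) = 0.3671
−0.06·log₂(0.06) = 0.2435
−0.26·log₂(0.26) = 0.5053
Sum ≈ 2.3542 → 2.354 bits.

2.354 bits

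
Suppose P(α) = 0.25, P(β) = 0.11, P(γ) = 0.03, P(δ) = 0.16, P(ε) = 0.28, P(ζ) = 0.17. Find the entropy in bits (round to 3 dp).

H = −Σ pᵢ log₂ pᵢ.
−0.25·log₂(0.25) = 0.5000
−0.11·log₂(0.11) = 0.3503
−0.03·log₂(0.03) = 0.1518
−0.16·log₂(0.16) = 0.4230
−0.28·log₂(0.28) = 0.5142
−0.17·log₂(0.17) = 0.4346
Sum ≈ 2.3739 → 2.374 bits.

2.374 bits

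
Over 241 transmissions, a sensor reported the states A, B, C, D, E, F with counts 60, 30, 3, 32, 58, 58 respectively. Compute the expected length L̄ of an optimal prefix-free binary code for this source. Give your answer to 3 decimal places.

Probabilities are the counts divided by 241.
Repeatedly combine the two least-probable nodes; the expected code length is the sum of the merged weights.
merge 3/241 + 30/241 → 33/241
merge 32/241 + 33/241 → 65/241
merge 58/241 + 58/241 → 116/241
merge 60/241 + 65/241 → 125/241
merge 116/241 + 125/241 → 1
L = 33/241 + 65/241 + 116/241 + 125/241 + 1 = 580/241 ≈ 2.407 bits/symbol.

2.407 bits/symbol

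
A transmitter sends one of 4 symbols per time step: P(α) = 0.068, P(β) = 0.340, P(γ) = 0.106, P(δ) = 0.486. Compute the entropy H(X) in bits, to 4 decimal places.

H = −Σ pᵢ log₂ pᵢ.
−0.068·log₂(0.068) = 0.2637
−0.340·log₂(0.340) = 0.5292
−0.106·log₂(0.106) = 0.3432
−0.486·log₂(0.486) = 0.5059
Sum ≈ 1.6420 → 1.6420 bits.

1.6420 bits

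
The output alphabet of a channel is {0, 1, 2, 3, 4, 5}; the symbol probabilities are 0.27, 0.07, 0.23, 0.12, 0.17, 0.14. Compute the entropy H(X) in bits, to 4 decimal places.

2.4650 bits

H = −Σ pᵢ log₂ pᵢ.
−0.27·log₂(0.27) = 0.5100
−0.07·log₂(0.07) = 0.2686
−0.23·log₂(0.23) = 0.4877
−0.12·log₂(0.12) = 0.3671
−0.17·log₂(0.17) = 0.4346
−0.14·log₂(0.14) = 0.3971
Sum ≈ 2.4650 → 2.4650 bits.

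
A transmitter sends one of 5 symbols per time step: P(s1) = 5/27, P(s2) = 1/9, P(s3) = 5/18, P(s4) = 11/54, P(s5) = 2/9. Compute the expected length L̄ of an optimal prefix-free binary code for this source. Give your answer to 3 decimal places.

2.296 bits/symbol

Repeatedly combine the two least-probable nodes; the expected code length is the sum of the merged weights.
merge 1/9 + 5/27 → 8/27
merge 11/54 + 2/9 → 23/54
merge 5/18 + 8/27 → 31/54
merge 23/54 + 31/54 → 1
L = 8/27 + 23/54 + 31/54 + 1 = 62/27 ≈ 2.296 bits/symbol.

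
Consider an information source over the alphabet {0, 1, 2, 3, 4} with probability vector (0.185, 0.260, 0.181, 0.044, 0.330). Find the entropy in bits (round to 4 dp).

H = −Σ pᵢ log₂ pᵢ.
−0.185·log₂(0.185) = 0.4504
−0.260·log₂(0.260) = 0.5053
−0.181·log₂(0.181) = 0.4463
−0.044·log₂(0.044) = 0.1983
−0.330·log₂(0.330) = 0.5278
Sum ≈ 2.1281 → 2.1281 bits.

2.1281 bits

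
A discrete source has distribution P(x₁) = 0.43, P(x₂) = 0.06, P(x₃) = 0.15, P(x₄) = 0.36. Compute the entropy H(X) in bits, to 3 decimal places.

H = −Σ pᵢ log₂ pᵢ.
−0.43·log₂(0.43) = 0.5236
−0.06·log₂(0.06) = 0.2435
−0.15·log₂(0.15) = 0.4105
−0.36·log₂(0.36) = 0.5306
Sum ≈ 1.7083 → 1.708 bits.

1.708 bits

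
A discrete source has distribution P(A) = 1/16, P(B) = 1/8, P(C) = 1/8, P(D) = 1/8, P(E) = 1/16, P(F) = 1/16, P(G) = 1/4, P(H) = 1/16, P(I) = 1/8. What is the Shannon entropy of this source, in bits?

Each probability is a power of 1/2, so log₂(1/p) is an integer.
H = Σ p·log₂(1/p) = 1/16·4 + 1/8·3 + 1/8·3 + 1/8·3 + 1/16·4 + 1/16·4 + 1/4·2 + 1/16·4 + 1/8·3 = 3 bits.

3 bits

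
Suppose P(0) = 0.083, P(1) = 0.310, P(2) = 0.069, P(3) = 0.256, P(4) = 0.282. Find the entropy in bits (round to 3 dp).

2.106 bits

H = −Σ pᵢ log₂ pᵢ.
−0.083·log₂(0.083) = 0.2980
−0.310·log₂(0.310) = 0.5238
−0.069·log₂(0.069) = 0.2662
−0.256·log₂(0.256) = 0.5032
−0.282·log₂(0.282) = 0.5150
Sum ≈ 2.1062 → 2.106 bits.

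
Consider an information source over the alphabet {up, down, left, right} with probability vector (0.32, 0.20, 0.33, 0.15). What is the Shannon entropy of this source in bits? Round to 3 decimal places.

1.929 bits

H = −Σ pᵢ log₂ pᵢ.
−0.32·log₂(0.32) = 0.5260
−0.20·log₂(0.20) = 0.4644
−0.33·log₂(0.33) = 0.5278
−0.15·log₂(0.15) = 0.4105
Sum ≈ 1.9288 → 1.929 bits.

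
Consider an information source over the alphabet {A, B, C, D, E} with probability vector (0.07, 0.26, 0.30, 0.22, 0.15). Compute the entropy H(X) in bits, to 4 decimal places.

2.1861 bits

H = −Σ pᵢ log₂ pᵢ.
−0.07·log₂(0.07) = 0.2686
−0.26·log₂(0.26) = 0.5053
−0.30·log₂(0.30) = 0.5211
−0.22·log₂(0.22) = 0.4806
−0.15·log₂(0.15) = 0.4105
Sum ≈ 2.1861 → 2.1861 bits.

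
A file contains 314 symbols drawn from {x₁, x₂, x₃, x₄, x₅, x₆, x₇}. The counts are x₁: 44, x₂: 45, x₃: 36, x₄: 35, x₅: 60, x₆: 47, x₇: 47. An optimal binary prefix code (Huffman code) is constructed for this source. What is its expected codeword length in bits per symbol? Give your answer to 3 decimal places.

Probabilities are the counts divided by 314.
Repeatedly combine the two least-probable nodes; the expected code length is the sum of the merged weights.
merge 35/314 + 18/157 → 71/314
merge 22/157 + 45/314 → 89/314
merge 47/314 + 47/314 → 47/157
merge 30/157 + 71/314 → 131/314
merge 89/314 + 47/157 → 183/314
merge 131/314 + 183/314 → 1
L = 71/314 + 89/314 + 47/157 + 131/314 + 183/314 + 1 = 441/157 ≈ 2.809 bits/symbol.

2.809 bits/symbol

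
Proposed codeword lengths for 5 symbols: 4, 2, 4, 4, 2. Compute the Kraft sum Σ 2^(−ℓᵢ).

0.6875

With common denominator 2^4 = 16: Σ 2^(−ℓᵢ) = 1/16 + 4/16 + 1/16 + 1/16 + 4/16 = 11/16 = 0.6875.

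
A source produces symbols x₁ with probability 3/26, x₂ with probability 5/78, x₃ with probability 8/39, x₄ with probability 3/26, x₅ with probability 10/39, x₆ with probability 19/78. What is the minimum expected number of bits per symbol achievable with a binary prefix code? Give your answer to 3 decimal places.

2.474 bits/symbol

Repeatedly combine the two least-probable nodes; the expected code length is the sum of the merged weights.
merge 5/78 + 3/26 → 7/39
merge 3/26 + 7/39 → 23/78
merge 8/39 + 19/78 → 35/78
merge 10/39 + 23/78 → 43/78
merge 35/78 + 43/78 → 1
L = 7/39 + 23/78 + 35/78 + 43/78 + 1 = 193/78 ≈ 2.474 bits/symbol.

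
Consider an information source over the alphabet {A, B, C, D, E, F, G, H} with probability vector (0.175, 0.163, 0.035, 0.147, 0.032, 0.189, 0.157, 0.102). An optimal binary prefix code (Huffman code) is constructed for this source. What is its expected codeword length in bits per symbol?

2.872 bits/symbol

Repeatedly combine the two least-probable nodes; the expected code length is the sum of the merged weights.
merge 4/125 + 7/200 → 67/1000
merge 67/1000 + 51/500 → 169/1000
merge 147/1000 + 157/1000 → 38/125
merge 163/1000 + 169/1000 → 83/250
merge 7/40 + 189/1000 → 91/250
merge 38/125 + 83/250 → 159/250
merge 91/250 + 159/250 → 1
L = 67/1000 + 169/1000 + 38/125 + 83/250 + 91/250 + 159/250 + 1 = 359/125 = 2.872 bits/symbol.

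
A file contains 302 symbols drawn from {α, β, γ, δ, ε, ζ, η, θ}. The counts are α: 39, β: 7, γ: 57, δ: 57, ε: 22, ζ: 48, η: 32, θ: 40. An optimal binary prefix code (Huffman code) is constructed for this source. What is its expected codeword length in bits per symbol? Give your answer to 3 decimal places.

Probabilities are the counts divided by 302.
Repeatedly combine the two least-probable nodes; the expected code length is the sum of the merged weights.
merge 7/302 + 11/151 → 29/302
merge 29/302 + 16/151 → 61/302
merge 39/302 + 20/151 → 79/302
merge 24/151 + 57/302 → 105/302
merge 57/302 + 61/302 → 59/151
merge 79/302 + 105/302 → 92/151
merge 59/151 + 92/151 → 1
L = 29/302 + 61/302 + 79/302 + 105/302 + 59/151 + 92/151 + 1 = 439/151 ≈ 2.907 bits/symbol.

2.907 bits/symbol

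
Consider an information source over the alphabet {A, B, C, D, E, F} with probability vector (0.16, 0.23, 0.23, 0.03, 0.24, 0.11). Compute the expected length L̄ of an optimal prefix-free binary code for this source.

Repeatedly combine the two least-probable nodes; the expected code length is the sum of the merged weights.
merge 3/100 + 11/100 → 7/50
merge 7/50 + 4/25 → 3/10
merge 23/100 + 23/100 → 23/50
merge 6/25 + 3/10 → 27/50
merge 23/50 + 27/50 → 1
L = 7/50 + 3/10 + 23/50 + 27/50 + 1 = 61/25 = 2.44 bits/symbol.

2.44 bits/symbol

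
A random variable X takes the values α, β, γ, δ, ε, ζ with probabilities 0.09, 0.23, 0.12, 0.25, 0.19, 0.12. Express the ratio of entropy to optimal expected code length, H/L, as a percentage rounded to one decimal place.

98.8%

Entropy H = −Σ p log₂ p ≈ 2.4897 bits.
Huffman merges: 9/100+3/25→21/100; 3/25+19/100→31/100; 21/100+23/100→11/25; 1/4+31/100→14/25; 11/25+14/25→1. L = 63/25 ≈ 2.5200.
Efficiency = H/L = 2.4897/2.5200 = 98.8%.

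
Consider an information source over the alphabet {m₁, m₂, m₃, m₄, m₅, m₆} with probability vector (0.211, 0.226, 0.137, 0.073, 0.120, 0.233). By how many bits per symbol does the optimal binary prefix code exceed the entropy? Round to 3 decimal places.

0.039 bits

Entropy H = −Σ p log₂ p ≈ 2.4838 bits.
Huffman merges: 73/1000+3/25→193/1000; 137/1000+193/1000→33/100; 211/1000+113/500→437/1000; 233/1000+33/100→563/1000; 437/1000+563/1000→1. L = 2523/1000 ≈ 2.5230.
L − H = 2.5230 − 2.4838 = 0.039 bits.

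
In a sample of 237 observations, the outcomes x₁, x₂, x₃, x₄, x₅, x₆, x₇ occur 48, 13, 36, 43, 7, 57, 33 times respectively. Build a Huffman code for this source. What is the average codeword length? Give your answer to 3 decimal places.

2.641 bits/symbol

Probabilities are the counts divided by 237.
Repeatedly combine the two least-probable nodes; the expected code length is the sum of the merged weights.
merge 7/237 + 13/237 → 20/237
merge 20/237 + 11/79 → 53/237
merge 12/79 + 43/237 → 1/3
merge 16/79 + 53/237 → 101/237
merge 19/79 + 1/3 → 136/237
merge 101/237 + 136/237 → 1
L = 20/237 + 53/237 + 1/3 + 101/237 + 136/237 + 1 = 626/237 ≈ 2.641 bits/symbol.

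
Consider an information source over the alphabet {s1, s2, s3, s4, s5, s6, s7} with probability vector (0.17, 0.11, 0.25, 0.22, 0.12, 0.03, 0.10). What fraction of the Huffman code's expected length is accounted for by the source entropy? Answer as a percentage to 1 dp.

Entropy H = −Σ p log₂ p ≈ 2.6165 bits.
Huffman merges: 3/100+1/10→13/100; 11/100+3/25→23/100; 13/100+17/100→3/10; 11/50+23/100→9/20; 1/4+3/10→11/20; 9/20+11/20→1. L = 133/50 ≈ 2.6600.
Efficiency = H/L = 2.6165/2.6600 = 98.4%.

98.4%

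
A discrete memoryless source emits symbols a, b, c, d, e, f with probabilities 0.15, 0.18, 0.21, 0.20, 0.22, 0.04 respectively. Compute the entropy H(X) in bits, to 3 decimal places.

2.459 bits

H = −Σ pᵢ log₂ pᵢ.
−0.15·log₂(0.15) = 0.4105
−0.18·log₂(0.18) = 0.4453
−0.21·log₂(0.21) = 0.4728
−0.20·log₂(0.20) = 0.4644
−0.22·log₂(0.22) = 0.4806
−0.04·log₂(0.04) = 0.1858
Sum ≈ 2.4594 → 2.459 bits.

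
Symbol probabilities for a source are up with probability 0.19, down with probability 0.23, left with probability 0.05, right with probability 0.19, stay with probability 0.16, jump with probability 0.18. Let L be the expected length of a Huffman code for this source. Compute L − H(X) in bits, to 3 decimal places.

Entropy H = −Σ p log₂ p ≈ 2.4825 bits.
Huffman merges: 1/20+4/25→21/100; 9/50+19/100→37/100; 19/100+21/100→2/5; 23/100+37/100→3/5; 2/5+3/5→1. L = 129/50 ≈ 2.5800.
L − H = 2.5800 − 2.4825 = 0.097 bits.

0.097 bits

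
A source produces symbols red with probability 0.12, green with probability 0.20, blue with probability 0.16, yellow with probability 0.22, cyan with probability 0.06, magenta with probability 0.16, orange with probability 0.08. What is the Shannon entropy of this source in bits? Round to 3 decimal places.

H = −Σ pᵢ log₂ pᵢ.
−0.12·log₂(0.12) = 0.3671
−0.20·log₂(0.20) = 0.4644
−0.16·log₂(0.16) = 0.4230
−0.22·log₂(0.22) = 0.4806
−0.06·log₂(0.06) = 0.2435
−0.16·log₂(0.16) = 0.4230
−0.08·log₂(0.08) = 0.2915
Sum ≈ 2.6931 → 2.693 bits.

2.693 bits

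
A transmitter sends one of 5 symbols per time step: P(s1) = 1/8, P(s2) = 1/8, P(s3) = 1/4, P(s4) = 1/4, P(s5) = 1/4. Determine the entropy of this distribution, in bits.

2.25 bits

Each probability is a power of 1/2, so log₂(1/p) is an integer.
H = Σ p·log₂(1/p) = 1/8·3 + 1/8·3 + 1/4·2 + 1/4·2 + 1/4·2 = 2.25 bits.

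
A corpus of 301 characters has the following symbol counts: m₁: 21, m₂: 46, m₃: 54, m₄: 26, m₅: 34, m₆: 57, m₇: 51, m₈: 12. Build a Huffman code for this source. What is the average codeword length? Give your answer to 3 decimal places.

Probabilities are the counts divided by 301.
Repeatedly combine the two least-probable nodes; the expected code length is the sum of the merged weights.
merge 12/301 + 3/43 → 33/301
merge 26/301 + 33/301 → 59/301
merge 34/301 + 46/301 → 80/301
merge 51/301 + 54/301 → 15/43
merge 57/301 + 59/301 → 116/301
merge 80/301 + 15/43 → 185/301
merge 116/301 + 185/301 → 1
L = 33/301 + 59/301 + 80/301 + 15/43 + 116/301 + 185/301 + 1 = 879/301 ≈ 2.920 bits/symbol.

2.920 bits/symbol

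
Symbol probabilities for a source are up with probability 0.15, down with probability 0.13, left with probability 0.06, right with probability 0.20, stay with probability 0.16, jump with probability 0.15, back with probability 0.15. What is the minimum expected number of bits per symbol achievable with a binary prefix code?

Repeatedly combine the two least-probable nodes; the expected code length is the sum of the merged weights.
merge 3/50 + 13/100 → 19/100
merge 3/20 + 3/20 → 3/10
merge 3/20 + 4/25 → 31/100
merge 19/100 + 1/5 → 39/100
merge 3/10 + 31/100 → 61/100
merge 39/100 + 61/100 → 1
L = 19/100 + 3/10 + 31/100 + 39/100 + 61/100 + 1 = 14/5 = 2.8 bits/symbol.

2.8 bits/symbol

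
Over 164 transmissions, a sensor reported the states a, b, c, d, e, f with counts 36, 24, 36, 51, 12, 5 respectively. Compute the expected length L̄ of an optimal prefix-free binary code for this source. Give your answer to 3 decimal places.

2.354 bits/symbol

Probabilities are the counts divided by 164.
Repeatedly combine the two least-probable nodes; the expected code length is the sum of the merged weights.
merge 5/164 + 3/41 → 17/164
merge 17/164 + 6/41 → 1/4
merge 9/41 + 9/41 → 18/41
merge 1/4 + 51/164 → 23/41
merge 18/41 + 23/41 → 1
L = 17/164 + 1/4 + 18/41 + 23/41 + 1 = 193/82 ≈ 2.354 bits/symbol.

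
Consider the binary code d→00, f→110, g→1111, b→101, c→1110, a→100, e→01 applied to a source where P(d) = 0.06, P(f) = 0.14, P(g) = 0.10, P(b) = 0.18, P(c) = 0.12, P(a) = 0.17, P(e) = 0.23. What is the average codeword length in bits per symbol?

L̄ = Σ pᵢ·ℓᵢ = 0.06·2 + 0.14·3 + 0.10·4 + 0.18·3 + 0.12·4 + 0.17·3 + 0.23·2 = 2.93 bits/symbol.

2.93 bits/symbol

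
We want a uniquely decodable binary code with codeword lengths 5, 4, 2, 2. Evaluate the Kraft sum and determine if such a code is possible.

With common denominator 2^5 = 32: Σ 2^(−ℓᵢ) = 1/32 + 2/32 + 8/32 + 8/32 = 19/32 = 0.59375.
Kraft's inequality requires Σ ≤ 1; here Σ = 0.59375 ≤ 1, so such a prefix code exists.

0.59375; yes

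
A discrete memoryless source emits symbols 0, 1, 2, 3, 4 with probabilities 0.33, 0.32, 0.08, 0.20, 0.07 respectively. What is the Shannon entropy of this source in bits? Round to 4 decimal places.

H = −Σ pᵢ log₂ pᵢ.
−0.33·log₂(0.33) = 0.5278
−0.32·log₂(0.32) = 0.5260
−0.08·log₂(0.08) = 0.2915
−0.20·log₂(0.20) = 0.4644
−0.07·log₂(0.07) = 0.2686
Sum ≈ 2.0783 → 2.0783 bits.

2.0783 bits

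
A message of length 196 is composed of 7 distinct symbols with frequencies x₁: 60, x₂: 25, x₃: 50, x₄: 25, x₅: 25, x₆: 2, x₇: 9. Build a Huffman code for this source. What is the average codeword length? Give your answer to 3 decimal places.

2.495 bits/symbol

Probabilities are the counts divided by 196.
Repeatedly combine the two least-probable nodes; the expected code length is the sum of the merged weights.
merge 1/98 + 9/196 → 11/196
merge 11/196 + 25/196 → 9/49
merge 25/196 + 25/196 → 25/98
merge 9/49 + 25/98 → 43/98
merge 25/98 + 15/49 → 55/98
merge 43/98 + 55/98 → 1
L = 11/196 + 9/49 + 25/98 + 43/98 + 55/98 + 1 = 489/196 ≈ 2.495 bits/symbol.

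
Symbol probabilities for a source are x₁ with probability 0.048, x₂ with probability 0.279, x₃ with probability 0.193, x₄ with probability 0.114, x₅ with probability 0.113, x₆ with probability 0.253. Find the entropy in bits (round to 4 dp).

2.3964 bits

H = −Σ pᵢ log₂ pᵢ.
−0.048·log₂(0.048) = 0.2103
−0.279·log₂(0.279) = 0.5138
−0.193·log₂(0.193) = 0.4581
−0.114·log₂(0.114) = 0.3571
−0.113·log₂(0.113) = 0.3555
−0.253·log₂(0.253) = 0.5016
Sum ≈ 2.3964 → 2.3964 bits.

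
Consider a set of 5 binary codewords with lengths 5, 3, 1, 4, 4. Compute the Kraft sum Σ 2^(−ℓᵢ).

0.78125

With common denominator 2^5 = 32: Σ 2^(−ℓᵢ) = 1/32 + 4/32 + 16/32 + 2/32 + 2/32 = 25/32 = 0.78125.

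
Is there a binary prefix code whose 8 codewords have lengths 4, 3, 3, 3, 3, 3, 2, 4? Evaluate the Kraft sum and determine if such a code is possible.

With common denominator 2^4 = 16: Σ 2^(−ℓᵢ) = 1/16 + 2/16 + 2/16 + 2/16 + 2/16 + 2/16 + 4/16 + 1/16 = 16/16 = 1.
Kraft's inequality requires Σ ≤ 1; here Σ = 1 ≤ 1, so such a prefix code exists.

1; yes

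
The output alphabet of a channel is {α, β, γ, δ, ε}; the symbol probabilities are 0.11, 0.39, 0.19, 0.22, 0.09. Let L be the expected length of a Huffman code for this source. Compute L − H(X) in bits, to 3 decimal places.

Entropy H = −Σ p log₂ p ≈ 2.1285 bits.
Huffman merges: 9/100+11/100→1/5; 19/100+1/5→39/100; 11/50+39/100→61/100; 39/100+61/100→1. L = 11/5 ≈ 2.2000.
L − H = 2.2000 − 2.1285 = 0.071 bits.

0.071 bits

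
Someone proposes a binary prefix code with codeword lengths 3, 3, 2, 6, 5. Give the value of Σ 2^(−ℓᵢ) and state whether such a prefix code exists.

0.546875; yes

With common denominator 2^6 = 64: Σ 2^(−ℓᵢ) = 8/64 + 8/64 + 16/64 + 1/64 + 2/64 = 35/64 = 0.546875.
Kraft's inequality requires Σ ≤ 1; here Σ = 0.546875 ≤ 1, so such a prefix code exists.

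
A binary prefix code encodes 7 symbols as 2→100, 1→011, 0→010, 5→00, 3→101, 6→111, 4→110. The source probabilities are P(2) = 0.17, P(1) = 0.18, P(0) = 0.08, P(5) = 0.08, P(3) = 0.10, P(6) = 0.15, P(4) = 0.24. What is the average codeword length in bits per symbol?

2.92 bits/symbol

L̄ = Σ pᵢ·ℓᵢ = 0.17·3 + 0.18·3 + 0.08·3 + 0.08·2 + 0.10·3 + 0.15·3 + 0.24·3 = 2.92 bits/symbol.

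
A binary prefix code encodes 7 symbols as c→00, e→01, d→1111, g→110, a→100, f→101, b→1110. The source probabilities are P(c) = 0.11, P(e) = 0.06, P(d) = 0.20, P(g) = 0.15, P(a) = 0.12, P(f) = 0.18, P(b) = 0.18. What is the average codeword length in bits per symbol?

L̄ = Σ pᵢ·ℓᵢ = 0.11·2 + 0.06·2 + 0.20·4 + 0.15·3 + 0.12·3 + 0.18·3 + 0.18·4 = 3.21 bits/symbol.

3.21 bits/symbol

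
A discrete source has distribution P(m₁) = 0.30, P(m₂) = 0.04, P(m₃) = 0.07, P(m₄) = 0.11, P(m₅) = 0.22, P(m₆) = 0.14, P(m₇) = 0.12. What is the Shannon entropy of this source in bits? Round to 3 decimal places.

H = −Σ pᵢ log₂ pᵢ.
−0.30·log₂(0.30) = 0.5211
−0.04·log₂(0.04) = 0.1858
−0.07·log₂(0.07) = 0.2686
−0.11·log₂(0.11) = 0.3503
−0.22·log₂(0.22) = 0.4806
−0.14·log₂(0.14) = 0.3971
−0.12·log₂(0.12) = 0.3671
Sum ≈ 2.5704 → 2.570 bits.

2.570 bits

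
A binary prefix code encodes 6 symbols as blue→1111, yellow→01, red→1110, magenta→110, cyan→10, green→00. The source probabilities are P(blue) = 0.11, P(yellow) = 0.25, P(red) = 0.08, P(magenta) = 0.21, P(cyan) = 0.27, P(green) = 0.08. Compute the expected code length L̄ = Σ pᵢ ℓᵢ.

L̄ = Σ pᵢ·ℓᵢ = 0.11·4 + 0.25·2 + 0.08·4 + 0.21·3 + 0.27·2 + 0.08·2 = 2.59 bits/symbol.

2.59 bits/symbol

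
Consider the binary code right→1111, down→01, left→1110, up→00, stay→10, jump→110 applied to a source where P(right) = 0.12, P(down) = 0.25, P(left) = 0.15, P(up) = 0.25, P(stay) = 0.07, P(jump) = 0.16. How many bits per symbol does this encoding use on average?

L̄ = Σ pᵢ·ℓᵢ = 0.12·4 + 0.25·2 + 0.15·4 + 0.25·2 + 0.07·2 + 0.16·3 = 2.7 bits/symbol.

2.7 bits/symbol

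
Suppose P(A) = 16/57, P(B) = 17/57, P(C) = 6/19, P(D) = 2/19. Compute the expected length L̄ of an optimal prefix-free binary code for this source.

2 bits/symbol

Repeatedly combine the two least-probable nodes; the expected code length is the sum of the merged weights.
merge 2/19 + 16/57 → 22/57
merge 17/57 + 6/19 → 35/57
merge 22/57 + 35/57 → 1
L = 22/57 + 35/57 + 1 = 2 bits/symbol.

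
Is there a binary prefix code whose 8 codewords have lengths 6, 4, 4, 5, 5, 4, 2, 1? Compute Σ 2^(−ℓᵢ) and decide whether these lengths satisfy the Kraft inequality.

With common denominator 2^6 = 64: Σ 2^(−ℓᵢ) = 1/64 + 4/64 + 4/64 + 2/64 + 2/64 + 4/64 + 16/64 + 32/64 = 65/64 = 1.015625.
Kraft's inequality requires Σ ≤ 1; here Σ = 1.015625 > 1, so no such prefix code exists.

1.015625; no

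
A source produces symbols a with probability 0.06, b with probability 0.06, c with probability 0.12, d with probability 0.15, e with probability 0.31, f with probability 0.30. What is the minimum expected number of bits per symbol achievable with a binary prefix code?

2.36 bits/symbol

Repeatedly combine the two least-probable nodes; the expected code length is the sum of the merged weights.
merge 3/50 + 3/50 → 3/25
merge 3/25 + 3/25 → 6/25
merge 3/20 + 6/25 → 39/100
merge 3/10 + 31/100 → 61/100
merge 39/100 + 61/100 → 1
L = 3/25 + 6/25 + 39/100 + 61/100 + 1 = 59/25 = 2.36 bits/symbol.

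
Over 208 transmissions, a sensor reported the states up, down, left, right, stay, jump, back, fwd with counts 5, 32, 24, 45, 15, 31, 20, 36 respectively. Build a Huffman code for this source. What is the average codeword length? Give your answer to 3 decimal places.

Probabilities are the counts divided by 208.
Repeatedly combine the two least-probable nodes; the expected code length is the sum of the merged weights.
merge 5/208 + 15/208 → 5/52
merge 5/52 + 5/52 → 5/26
merge 3/26 + 31/208 → 55/208
merge 2/13 + 9/52 → 17/52
merge 5/26 + 45/208 → 85/208
merge 55/208 + 17/52 → 123/208
merge 85/208 + 123/208 → 1
L = 5/52 + 5/26 + 55/208 + 17/52 + 85/208 + 123/208 + 1 = 599/208 ≈ 2.880 bits/symbol.

2.880 bits/symbol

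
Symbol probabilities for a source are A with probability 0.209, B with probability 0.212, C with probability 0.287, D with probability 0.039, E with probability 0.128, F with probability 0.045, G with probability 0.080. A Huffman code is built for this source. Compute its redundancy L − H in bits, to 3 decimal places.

0.022 bits

Entropy H = −Σ p log₂ p ≈ 2.5183 bits.
Huffman merges: 39/1000+9/200→21/250; 2/25+21/250→41/250; 16/125+41/250→73/250; 209/1000+53/250→421/1000; 287/1000+73/250→579/1000; 421/1000+579/1000→1. L = 127/50 ≈ 2.5400.
L − H = 2.5400 − 2.5183 = 0.022 bits.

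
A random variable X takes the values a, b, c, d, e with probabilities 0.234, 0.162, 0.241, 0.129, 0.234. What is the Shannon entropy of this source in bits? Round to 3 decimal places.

H = −Σ pᵢ log₂ pᵢ.
−0.234·log₂(0.234) = 0.4903
−0.162·log₂(0.162) = 0.4254
−0.241·log₂(0.241) = 0.4947
−0.129·log₂(0.129) = 0.3811
−0.234·log₂(0.234) = 0.4903
Sum ≈ 2.2819 → 2.282 bits.

2.282 bits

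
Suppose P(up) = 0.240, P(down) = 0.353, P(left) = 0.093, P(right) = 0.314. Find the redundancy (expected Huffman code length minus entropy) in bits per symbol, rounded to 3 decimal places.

Entropy H = −Σ p log₂ p ≈ 1.8679 bits.
Huffman merges: 93/1000+6/25→333/1000; 157/500+333/1000→647/1000; 353/1000+647/1000→1. L = 99/50 ≈ 1.9800.
L − H = 1.9800 − 1.8679 = 0.112 bits.

0.112 bits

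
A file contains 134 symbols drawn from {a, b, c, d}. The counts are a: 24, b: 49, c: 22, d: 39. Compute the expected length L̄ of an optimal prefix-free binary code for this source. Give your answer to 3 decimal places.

1.978 bits/symbol

Probabilities are the counts divided by 134.
Repeatedly combine the two least-probable nodes; the expected code length is the sum of the merged weights.
merge 11/67 + 12/67 → 23/67
merge 39/134 + 23/67 → 85/134
merge 49/134 + 85/134 → 1
L = 23/67 + 85/134 + 1 = 265/134 ≈ 1.978 bits/symbol.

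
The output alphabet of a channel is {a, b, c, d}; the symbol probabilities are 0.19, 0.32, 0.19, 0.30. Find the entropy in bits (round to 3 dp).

H = −Σ pᵢ log₂ pᵢ.
−0.19·log₂(0.19) = 0.4552
−0.32·log₂(0.32) = 0.5260
−0.19·log₂(0.19) = 0.4552
−0.30·log₂(0.30) = 0.5211
Sum ≈ 1.9576 → 1.958 bits.

1.958 bits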